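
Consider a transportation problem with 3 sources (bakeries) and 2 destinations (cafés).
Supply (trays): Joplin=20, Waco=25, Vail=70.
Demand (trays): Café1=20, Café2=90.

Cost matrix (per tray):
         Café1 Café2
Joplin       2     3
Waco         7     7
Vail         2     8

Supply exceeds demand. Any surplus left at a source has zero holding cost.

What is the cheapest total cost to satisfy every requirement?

635

A cheapest plan:
  Joplin->Café2: 20 trays
  Waco->Café2: 25 trays
  Vail->Café1: 20 trays
  Vail->Café2: 45 trays
Total cost = 635.
(Supply check: Joplin ships 20; Waco ships 25; Vail ships 65.)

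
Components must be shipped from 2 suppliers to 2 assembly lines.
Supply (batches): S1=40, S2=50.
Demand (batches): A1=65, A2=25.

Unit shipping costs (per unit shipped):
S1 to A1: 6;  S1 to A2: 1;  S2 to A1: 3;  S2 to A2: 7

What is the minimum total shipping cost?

A cheapest plan:
  S1→A1: 15 × 6 = 90
  S1→A2: 25 × 1 = 25
  S2→A1: 50 × 3 = 150
Total = 90 + 25 + 150 = 265.

265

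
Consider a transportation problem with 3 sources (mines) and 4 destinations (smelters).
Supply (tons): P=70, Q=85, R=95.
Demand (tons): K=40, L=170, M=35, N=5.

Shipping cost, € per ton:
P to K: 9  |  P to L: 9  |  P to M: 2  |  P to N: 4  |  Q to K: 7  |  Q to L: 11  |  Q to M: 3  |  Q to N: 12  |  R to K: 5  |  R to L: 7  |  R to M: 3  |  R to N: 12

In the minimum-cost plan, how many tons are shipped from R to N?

0

The minimum-cost plan:
  P–L: 65 × €9 = €585
  P–N: 5 × €4 = €20
  Q–K: 40 × €7 = €280
  Q–L: 10 × €11 = €110
  Q–M: 35 × €3 = €105
  R–L: 95 × €7 = €665
Total cost = €1765.
The route R→N is not used.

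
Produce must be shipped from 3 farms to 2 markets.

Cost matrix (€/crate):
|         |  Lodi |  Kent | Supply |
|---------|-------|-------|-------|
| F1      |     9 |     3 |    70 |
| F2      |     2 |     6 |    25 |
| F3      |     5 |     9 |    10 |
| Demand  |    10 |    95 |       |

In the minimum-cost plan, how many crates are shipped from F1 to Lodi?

0

The minimum-cost plan:
  F1–Kent: 70 × €3 = €210
  F2–Lodi: 10 × €2 = €20
  F2–Kent: 15 × €6 = €90
  F3–Kent: 10 × €9 = €90
Total cost = €410.
The route F1→Lodi is not used.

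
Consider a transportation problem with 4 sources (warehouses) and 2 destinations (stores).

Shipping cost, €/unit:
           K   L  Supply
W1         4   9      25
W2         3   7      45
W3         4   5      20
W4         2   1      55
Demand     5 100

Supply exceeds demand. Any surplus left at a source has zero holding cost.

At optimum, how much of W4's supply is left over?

0

Minimum-cost shipments:
  W2->K: 5 × €3 = €15
  W2->L: 25 × €7 = €175
  W3->L: 20 × €5 = €100
  W4->L: 55 × €1 = €55
Total cost = €345.
W4 ships 55 of its 55, leaving 0.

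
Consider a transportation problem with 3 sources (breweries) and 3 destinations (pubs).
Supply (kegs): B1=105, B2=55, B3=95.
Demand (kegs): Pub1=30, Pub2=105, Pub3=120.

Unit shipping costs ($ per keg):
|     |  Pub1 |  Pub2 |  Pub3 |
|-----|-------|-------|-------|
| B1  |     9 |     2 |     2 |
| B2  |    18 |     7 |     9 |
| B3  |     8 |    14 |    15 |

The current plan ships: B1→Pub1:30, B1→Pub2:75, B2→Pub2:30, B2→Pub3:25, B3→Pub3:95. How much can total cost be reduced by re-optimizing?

Current plan cost = 30·9 + 75·2 + 30·7 + 25·9 + 95·15 = $2280.
Optimal plan:
  B1→Pub3: 105 kegs
  B2→Pub2: 55 kegs
  B3→Pub1: 30 kegs
  B3→Pub2: 50 kegs
  B3→Pub3: 15 kegs
Optimal cost = $1760.
Saving = 2280 − 1760 = $520.

520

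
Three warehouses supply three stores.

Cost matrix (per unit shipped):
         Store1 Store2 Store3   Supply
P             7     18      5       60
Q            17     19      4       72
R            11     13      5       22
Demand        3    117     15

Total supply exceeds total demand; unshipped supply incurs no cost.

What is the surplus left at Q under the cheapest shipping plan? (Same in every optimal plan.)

19

Minimum-cost shipments:
  P->Store1: 3 × 7 = 21
  P->Store2: 57 × 18 = 1026
  Q->Store2: 38 × 19 = 722
  Q->Store3: 15 × 4 = 60
  R->Store2: 22 × 13 = 286
Total cost = 2115.
Q ships 53 of its 72, leaving 19.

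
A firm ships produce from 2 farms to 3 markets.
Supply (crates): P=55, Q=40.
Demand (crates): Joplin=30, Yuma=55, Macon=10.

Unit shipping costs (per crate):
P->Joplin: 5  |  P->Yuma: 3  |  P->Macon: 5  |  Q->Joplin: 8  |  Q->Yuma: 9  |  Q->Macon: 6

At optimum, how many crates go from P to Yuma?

Optimal shipments:
  P–Yuma: 55 crates
  Q–Joplin: 30 crates
  Q–Macon: 10 crates
Total cost = 465.
So P→Yuma carries 55 crates.

55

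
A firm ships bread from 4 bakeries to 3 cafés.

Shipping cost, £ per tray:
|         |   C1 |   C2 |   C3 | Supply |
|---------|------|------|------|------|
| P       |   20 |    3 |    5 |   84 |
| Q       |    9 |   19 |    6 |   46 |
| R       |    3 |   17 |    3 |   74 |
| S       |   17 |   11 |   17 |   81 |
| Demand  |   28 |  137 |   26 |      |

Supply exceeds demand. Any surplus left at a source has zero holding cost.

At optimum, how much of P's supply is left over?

Minimum-cost shipments:
  P->C2: 84 × £3 = £252
  R->C1: 28 × £3 = £84
  R->C3: 26 × £3 = £78
  S->C2: 53 × £11 = £583
Total cost = £997.
P ships 84 of its 84, leaving 0.

0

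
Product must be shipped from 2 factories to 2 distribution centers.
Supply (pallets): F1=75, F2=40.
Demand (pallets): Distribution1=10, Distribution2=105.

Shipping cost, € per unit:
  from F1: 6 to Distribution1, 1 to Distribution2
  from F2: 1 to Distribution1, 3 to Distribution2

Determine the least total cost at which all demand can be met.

A cheapest plan:
  F1–Distribution2: 75 × €1 = €75
  F2–Distribution1: 10 × €1 = €10
  F2–Distribution2: 30 × €3 = €90
Total = 75 + 10 + 90 = €175.

175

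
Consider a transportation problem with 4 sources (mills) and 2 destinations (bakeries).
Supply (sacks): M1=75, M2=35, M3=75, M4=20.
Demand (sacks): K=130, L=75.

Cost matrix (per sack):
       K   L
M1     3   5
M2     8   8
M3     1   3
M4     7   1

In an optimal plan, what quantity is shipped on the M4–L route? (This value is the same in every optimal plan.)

20

The minimum-cost plan:
  M1->K: 75 × 3 = 225
  M2->L: 35 × 8 = 280
  M3->K: 55 × 1 = 55
  M3->L: 20 × 3 = 60
  M4->L: 20 × 1 = 20
Total cost = 640.
So M4→L carries 20 sacks.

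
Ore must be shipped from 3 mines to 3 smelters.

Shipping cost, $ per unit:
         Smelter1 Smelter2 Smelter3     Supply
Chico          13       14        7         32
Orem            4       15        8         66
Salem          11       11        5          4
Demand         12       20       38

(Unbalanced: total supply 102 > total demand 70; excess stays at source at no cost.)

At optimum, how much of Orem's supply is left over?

32

An optimal plan:
  Chico to Smelter2: 16 × $14 = $224
  Chico to Smelter3: 16 × $7 = $112
  Orem to Smelter1: 12 × $4 = $48
  Orem to Smelter3: 22 × $8 = $176
  Salem to Smelter2: 4 × $11 = $44
Total cost = $604.
Orem ships 34 of its 66, leaving 32.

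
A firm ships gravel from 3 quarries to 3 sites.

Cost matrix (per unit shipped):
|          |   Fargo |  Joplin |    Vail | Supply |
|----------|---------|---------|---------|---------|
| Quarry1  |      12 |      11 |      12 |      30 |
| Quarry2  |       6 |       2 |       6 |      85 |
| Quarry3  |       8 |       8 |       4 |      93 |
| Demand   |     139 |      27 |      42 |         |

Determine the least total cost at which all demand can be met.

A cheapest plan:
  Quarry1–Fargo: 30 × 12 = 360
  Quarry2–Fargo: 58 × 6 = 348
  Quarry2–Joplin: 27 × 2 = 54
  Quarry3–Fargo: 51 × 8 = 408
  Quarry3–Vail: 42 × 4 = 168
Total = 360 + 348 + 54 + 408 + 168 = 1338.

1338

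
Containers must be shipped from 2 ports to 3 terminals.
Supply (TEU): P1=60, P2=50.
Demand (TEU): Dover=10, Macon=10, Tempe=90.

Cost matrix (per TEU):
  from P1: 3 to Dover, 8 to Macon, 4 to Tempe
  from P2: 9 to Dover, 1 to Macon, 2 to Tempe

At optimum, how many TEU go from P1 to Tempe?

Solving gives:
  P1→Dover: 10 × 3 = 30
  P1→Tempe: 50 × 4 = 200
  P2→Macon: 10 × 1 = 10
  P2→Tempe: 40 × 2 = 80
Total cost = 320.
So P1→Tempe carries 50 TEU.

50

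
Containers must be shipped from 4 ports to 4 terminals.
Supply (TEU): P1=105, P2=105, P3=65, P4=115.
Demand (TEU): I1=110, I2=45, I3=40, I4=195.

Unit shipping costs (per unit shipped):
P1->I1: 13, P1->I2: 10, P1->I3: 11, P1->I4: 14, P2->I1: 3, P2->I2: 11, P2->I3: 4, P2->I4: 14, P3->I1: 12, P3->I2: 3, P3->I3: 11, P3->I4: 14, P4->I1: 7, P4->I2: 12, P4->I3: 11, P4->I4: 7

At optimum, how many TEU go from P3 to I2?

45

Solving gives:
  P1–I3: 25 TEU
  P1–I4: 80 TEU
  P2–I1: 105 TEU
  P3–I1: 5 TEU
  P3–I2: 45 TEU
  P3–I3: 15 TEU
  P4–I4: 115 TEU
Total cost = 2875.
So P3→I2 carries 45 TEU.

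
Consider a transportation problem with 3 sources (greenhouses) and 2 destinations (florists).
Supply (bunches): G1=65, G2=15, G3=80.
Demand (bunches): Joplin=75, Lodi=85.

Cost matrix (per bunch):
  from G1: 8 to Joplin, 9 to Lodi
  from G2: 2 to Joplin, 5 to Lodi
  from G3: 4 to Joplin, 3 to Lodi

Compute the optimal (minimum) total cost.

One minimum-cost allocation:
  G1→Joplin: 60 × 8 = 480
  G1→Lodi: 5 × 9 = 45
  G2→Joplin: 15 × 2 = 30
  G3→Lodi: 80 × 3 = 240
Total = 480 + 45 + 30 + 240 = 795.

795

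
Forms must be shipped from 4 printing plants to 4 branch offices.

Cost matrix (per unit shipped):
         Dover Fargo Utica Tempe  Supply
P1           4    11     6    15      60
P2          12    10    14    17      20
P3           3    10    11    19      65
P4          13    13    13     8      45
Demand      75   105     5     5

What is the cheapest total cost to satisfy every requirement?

1520

Optimal allocation:
  P1->Dover: 10 × 4 = 40
  P1->Fargo: 45 × 11 = 495
  P1->Utica: 5 × 6 = 30
  P2->Fargo: 20 × 10 = 200
  P3->Dover: 65 × 3 = 195
  P4->Fargo: 40 × 13 = 520
  P4->Tempe: 5 × 8 = 40
Total = 40 + 495 + 30 + 200 + 195 + 520 + 40 = 1520.
(Supply check: P1 ships 60; P2 ships 20; P3 ships 65; P4 ships 45.)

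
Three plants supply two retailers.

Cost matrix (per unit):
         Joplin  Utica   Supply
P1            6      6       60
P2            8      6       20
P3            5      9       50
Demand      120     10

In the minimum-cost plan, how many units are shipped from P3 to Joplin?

Optimal shipments:
  P1->Joplin: 60 units
  P2->Joplin: 10 units
  P2->Utica: 10 units
  P3->Joplin: 50 units
Total cost = 750.
So P3→Joplin carries 50 units.

50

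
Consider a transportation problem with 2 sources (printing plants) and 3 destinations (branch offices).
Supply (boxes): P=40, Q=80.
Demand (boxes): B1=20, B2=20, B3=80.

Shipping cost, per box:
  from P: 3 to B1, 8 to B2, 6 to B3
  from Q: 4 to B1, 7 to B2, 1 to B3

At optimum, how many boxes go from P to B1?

Optimal shipments:
  P->B1: 20 × 3 = 60
  P->B2: 20 × 8 = 160
  Q->B3: 80 × 1 = 80
Total cost = 300.
So P→B1 carries 20 boxes.

20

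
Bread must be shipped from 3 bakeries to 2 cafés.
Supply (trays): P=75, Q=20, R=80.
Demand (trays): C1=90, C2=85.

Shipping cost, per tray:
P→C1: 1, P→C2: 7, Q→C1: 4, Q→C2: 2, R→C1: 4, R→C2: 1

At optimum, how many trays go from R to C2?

80

Optimal shipments:
  P→C1: 75 × 1 = 75
  Q→C1: 15 × 4 = 60
  Q→C2: 5 × 2 = 10
  R→C2: 80 × 1 = 80
Total cost = 225.
So R→C2 carries 80 trays.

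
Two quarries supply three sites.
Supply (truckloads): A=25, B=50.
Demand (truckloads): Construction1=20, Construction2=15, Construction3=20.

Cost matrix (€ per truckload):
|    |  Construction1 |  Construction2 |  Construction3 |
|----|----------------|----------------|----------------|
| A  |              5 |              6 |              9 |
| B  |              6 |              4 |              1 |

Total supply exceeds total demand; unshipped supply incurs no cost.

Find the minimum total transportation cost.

180

One minimum-cost allocation:
  A→Construction1: 20 truckloads
  B→Construction2: 15 truckloads
  B→Construction3: 20 truckloads
Total cost = €180.
(Supply check: A ships 20; B ships 35.)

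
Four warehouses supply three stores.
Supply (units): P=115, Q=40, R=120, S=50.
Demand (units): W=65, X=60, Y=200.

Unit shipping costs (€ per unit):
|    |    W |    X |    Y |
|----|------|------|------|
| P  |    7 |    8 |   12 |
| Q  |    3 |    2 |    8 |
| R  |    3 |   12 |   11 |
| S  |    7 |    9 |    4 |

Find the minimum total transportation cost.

A cheapest plan:
  P to X: 20 × €8 = €160
  P to Y: 95 × €12 = €1140
  Q to X: 40 × €2 = €80
  R to W: 65 × €3 = €195
  R to Y: 55 × €11 = €605
  S to Y: 50 × €4 = €200
Total = 160 + 1140 + 80 + 195 + 605 + 200 = €2380.
(Supply check: P ships 115; Q ships 40; R ships 120; S ships 50.)

2380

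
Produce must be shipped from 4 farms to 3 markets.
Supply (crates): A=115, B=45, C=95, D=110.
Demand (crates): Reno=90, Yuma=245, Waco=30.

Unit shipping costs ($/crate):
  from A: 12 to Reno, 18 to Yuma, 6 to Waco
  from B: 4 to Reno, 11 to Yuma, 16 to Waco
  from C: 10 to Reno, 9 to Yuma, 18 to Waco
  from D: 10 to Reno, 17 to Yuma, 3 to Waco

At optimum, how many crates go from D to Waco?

30

Solving gives:
  A->Yuma: 115 × $18 = $2070
  B->Reno: 45 × $4 = $180
  C->Yuma: 95 × $9 = $855
  D->Reno: 45 × $10 = $450
  D->Yuma: 35 × $17 = $595
  D->Waco: 30 × $3 = $90
Total cost = $4240.
So D→Waco carries 30 crates.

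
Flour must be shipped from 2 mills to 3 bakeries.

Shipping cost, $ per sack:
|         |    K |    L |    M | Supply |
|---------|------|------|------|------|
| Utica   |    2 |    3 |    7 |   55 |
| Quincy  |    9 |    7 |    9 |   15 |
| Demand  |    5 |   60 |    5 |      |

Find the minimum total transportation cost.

A cheapest plan:
  Utica->K: 5 × $2 = $10
  Utica->L: 50 × $3 = $150
  Quincy->L: 10 × $7 = $70
  Quincy->M: 5 × $9 = $45
Total = 10 + 150 + 70 + 45 = $275.

275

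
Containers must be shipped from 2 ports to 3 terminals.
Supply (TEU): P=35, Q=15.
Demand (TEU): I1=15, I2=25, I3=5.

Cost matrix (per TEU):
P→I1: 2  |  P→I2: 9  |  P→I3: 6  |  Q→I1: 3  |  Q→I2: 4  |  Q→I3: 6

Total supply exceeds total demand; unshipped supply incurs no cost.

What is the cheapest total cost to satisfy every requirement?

210

One minimum-cost allocation:
  P->I1: 15 TEU
  P->I2: 10 TEU
  P->I3: 5 TEU
  Q->I2: 15 TEU
Total cost = 210.
(Supply check: P ships 30; Q ships 15.)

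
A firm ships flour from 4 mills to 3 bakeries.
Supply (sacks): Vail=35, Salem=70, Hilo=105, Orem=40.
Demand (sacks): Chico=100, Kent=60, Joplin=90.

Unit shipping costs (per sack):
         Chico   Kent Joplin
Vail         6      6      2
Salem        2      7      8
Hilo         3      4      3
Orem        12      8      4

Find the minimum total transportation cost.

745

Optimal allocation:
  Vail->Joplin: 35 × 2 = 70
  Salem->Chico: 70 × 2 = 140
  Hilo->Chico: 30 × 3 = 90
  Hilo->Kent: 60 × 4 = 240
  Hilo->Joplin: 15 × 3 = 45
  Orem->Joplin: 40 × 4 = 160
Total = 70 + 140 + 90 + 240 + 45 + 160 = 745.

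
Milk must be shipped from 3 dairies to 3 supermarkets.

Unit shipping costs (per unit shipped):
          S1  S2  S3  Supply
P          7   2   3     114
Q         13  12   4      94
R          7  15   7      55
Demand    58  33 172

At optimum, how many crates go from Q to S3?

94

Optimal shipments:
  P→S1: 3 × 7 = 21
  P→S2: 33 × 2 = 66
  P→S3: 78 × 3 = 234
  Q→S3: 94 × 4 = 376
  R→S1: 55 × 7 = 385
Total cost = 1082.
So Q→S3 carries 94 crates.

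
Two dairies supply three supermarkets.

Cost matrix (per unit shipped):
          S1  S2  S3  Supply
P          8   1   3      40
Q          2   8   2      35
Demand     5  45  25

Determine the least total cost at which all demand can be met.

A cheapest plan:
  P–S2: 40 crates
  Q–S1: 5 crates
  Q–S2: 5 crates
  Q–S3: 25 crates
Total cost = 140.

140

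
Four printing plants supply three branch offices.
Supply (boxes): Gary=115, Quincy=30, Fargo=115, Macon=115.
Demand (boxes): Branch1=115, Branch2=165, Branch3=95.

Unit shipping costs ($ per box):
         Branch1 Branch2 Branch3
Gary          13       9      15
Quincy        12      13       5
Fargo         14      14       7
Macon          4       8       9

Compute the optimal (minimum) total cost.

2800

A cheapest plan:
  Gary–Branch2: 115 boxes
  Quincy–Branch3: 30 boxes
  Fargo–Branch2: 50 boxes
  Fargo–Branch3: 65 boxes
  Macon–Branch1: 115 boxes
Total cost = $2800.
(Supply check: Gary ships 115; Quincy ships 30; Fargo ships 115; Macon ships 115.)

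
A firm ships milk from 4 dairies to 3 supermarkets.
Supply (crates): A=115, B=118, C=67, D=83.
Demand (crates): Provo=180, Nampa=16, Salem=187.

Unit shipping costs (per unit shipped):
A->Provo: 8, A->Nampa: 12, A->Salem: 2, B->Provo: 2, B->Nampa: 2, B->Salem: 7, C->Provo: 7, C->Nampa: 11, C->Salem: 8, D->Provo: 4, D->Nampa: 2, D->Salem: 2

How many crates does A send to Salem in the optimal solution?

115

Optimal shipments:
  A->Salem: 115 × 2 = 230
  B->Provo: 113 × 2 = 226
  B->Nampa: 5 × 2 = 10
  C->Provo: 67 × 7 = 469
  D->Nampa: 11 × 2 = 22
  D->Salem: 72 × 2 = 144
Total cost = 1101.
So A→Salem carries 115 crates.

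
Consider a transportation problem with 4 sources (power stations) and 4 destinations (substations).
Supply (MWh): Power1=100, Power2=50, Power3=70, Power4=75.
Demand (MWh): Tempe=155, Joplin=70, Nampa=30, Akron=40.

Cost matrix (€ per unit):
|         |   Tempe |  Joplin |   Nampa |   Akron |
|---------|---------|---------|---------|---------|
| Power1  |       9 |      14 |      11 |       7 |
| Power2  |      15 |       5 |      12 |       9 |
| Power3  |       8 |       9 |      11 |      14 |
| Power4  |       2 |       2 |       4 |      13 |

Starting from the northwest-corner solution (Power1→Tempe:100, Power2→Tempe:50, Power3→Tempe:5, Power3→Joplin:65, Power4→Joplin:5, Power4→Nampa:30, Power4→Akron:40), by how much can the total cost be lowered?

1085

Current plan cost = 100·9 + 50·15 + 5·8 + 65·9 + 5·2 + 30·4 + 40·13 = €2925.
Optimal plan:
  Power1 to Tempe: 60 × €9 = €540
  Power1 to Akron: 40 × €7 = €280
  Power2 to Joplin: 50 × €5 = €250
  Power3 to Tempe: 70 × €8 = €560
  Power4 to Tempe: 25 × €2 = €50
  Power4 to Joplin: 20 × €2 = €40
  Power4 to Nampa: 30 × €4 = €120
Optimal cost = €1840.
Saving = 2925 − 1840 = €1085.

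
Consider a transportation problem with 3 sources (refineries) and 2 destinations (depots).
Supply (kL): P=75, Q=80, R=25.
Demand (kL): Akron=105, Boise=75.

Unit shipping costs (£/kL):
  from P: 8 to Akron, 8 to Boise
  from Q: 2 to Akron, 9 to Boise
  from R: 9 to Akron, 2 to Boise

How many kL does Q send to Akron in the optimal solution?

80

Optimal shipments:
  P–Akron: 25 × £8 = £200
  P–Boise: 50 × £8 = £400
  Q–Akron: 80 × £2 = £160
  R–Boise: 25 × £2 = £50
Total cost = £810.
So Q→Akron carries 80 kL.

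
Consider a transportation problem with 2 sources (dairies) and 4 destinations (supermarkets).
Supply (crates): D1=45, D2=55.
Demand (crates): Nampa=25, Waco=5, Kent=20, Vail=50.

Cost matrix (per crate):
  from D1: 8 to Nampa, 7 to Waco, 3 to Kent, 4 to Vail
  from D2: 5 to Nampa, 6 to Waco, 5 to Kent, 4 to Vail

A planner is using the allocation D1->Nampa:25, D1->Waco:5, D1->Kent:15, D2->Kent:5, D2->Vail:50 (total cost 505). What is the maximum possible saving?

90

Current plan cost = 25·8 + 5·7 + 15·3 + 5·5 + 50·4 = 505.
Optimal plan:
  D1→Kent: 20 × 3 = 60
  D1→Vail: 25 × 4 = 100
  D2→Nampa: 25 × 5 = 125
  D2→Waco: 5 × 6 = 30
  D2→Vail: 25 × 4 = 100
Optimal cost = 415.
Saving = 505 − 415 = 90.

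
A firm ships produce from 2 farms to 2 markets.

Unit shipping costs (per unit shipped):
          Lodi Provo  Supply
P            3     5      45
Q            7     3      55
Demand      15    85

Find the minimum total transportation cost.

360

One minimum-cost allocation:
  P→Lodi: 15 crates
  P→Provo: 30 crates
  Q→Provo: 55 crates
Total cost = 360.
(Supply check: P ships 45; Q ships 55.)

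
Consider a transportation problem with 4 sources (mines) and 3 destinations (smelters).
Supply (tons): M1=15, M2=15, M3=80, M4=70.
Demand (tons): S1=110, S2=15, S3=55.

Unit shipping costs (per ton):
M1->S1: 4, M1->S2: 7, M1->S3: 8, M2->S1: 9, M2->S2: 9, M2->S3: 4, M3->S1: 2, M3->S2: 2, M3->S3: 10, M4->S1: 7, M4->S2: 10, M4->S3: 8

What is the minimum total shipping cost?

810

Optimal allocation:
  M1 to S1: 15 × 4 = 60
  M2 to S3: 15 × 4 = 60
  M3 to S1: 65 × 2 = 130
  M3 to S2: 15 × 2 = 30
  M4 to S1: 30 × 7 = 210
  M4 to S3: 40 × 8 = 320
Total = 60 + 60 + 130 + 30 + 210 + 320 = 810.
(Supply check: M1 ships 15; M2 ships 15; M3 ships 80; M4 ships 70.)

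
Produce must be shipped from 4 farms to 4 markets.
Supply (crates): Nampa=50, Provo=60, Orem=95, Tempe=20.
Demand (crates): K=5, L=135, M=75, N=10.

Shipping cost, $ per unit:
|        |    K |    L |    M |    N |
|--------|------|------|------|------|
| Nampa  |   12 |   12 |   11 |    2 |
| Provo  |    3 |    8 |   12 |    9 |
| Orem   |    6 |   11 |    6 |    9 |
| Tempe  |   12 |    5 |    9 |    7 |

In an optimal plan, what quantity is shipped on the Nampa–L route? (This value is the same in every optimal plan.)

The minimum-cost plan:
  Nampa->L: 40 × $12 = $480
  Nampa->N: 10 × $2 = $20
  Provo->L: 60 × $8 = $480
  Orem->K: 5 × $6 = $30
  Orem->L: 15 × $11 = $165
  Orem->M: 75 × $6 = $450
  Tempe->L: 20 × $5 = $100
Total cost = $1725.
So Nampa→L carries 40 crates.

40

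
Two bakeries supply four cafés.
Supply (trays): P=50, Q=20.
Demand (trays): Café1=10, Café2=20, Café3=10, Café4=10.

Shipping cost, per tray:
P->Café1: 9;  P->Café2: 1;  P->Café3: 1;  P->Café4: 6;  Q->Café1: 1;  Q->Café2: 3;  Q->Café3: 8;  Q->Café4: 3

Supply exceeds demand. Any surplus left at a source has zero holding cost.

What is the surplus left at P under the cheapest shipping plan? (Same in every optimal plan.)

Minimum-cost shipments:
  P→Café2: 20 × 1 = 20
  P→Café3: 10 × 1 = 10
  Q→Café1: 10 × 1 = 10
  Q→Café4: 10 × 3 = 30
Total cost = 70.
P ships 30 of its 50, leaving 20.

20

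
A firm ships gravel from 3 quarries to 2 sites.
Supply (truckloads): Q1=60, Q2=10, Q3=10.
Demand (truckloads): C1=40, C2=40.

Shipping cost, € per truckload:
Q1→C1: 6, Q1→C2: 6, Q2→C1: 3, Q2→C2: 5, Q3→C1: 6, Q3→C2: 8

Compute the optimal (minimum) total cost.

450

An optimal shipping plan:
  Q1–C1: 20 × €6 = €120
  Q1–C2: 40 × €6 = €240
  Q2–C1: 10 × €3 = €30
  Q3–C1: 10 × €6 = €60
Total = 120 + 240 + 30 + 60 = €450.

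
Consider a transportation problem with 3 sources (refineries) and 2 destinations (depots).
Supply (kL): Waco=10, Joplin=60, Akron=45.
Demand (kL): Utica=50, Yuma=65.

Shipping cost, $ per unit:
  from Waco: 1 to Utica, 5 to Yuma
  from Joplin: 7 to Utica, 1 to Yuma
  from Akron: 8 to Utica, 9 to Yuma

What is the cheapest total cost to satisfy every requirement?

An optimal shipping plan:
  Waco–Utica: 10 × $1 = $10
  Joplin–Yuma: 60 × $1 = $60
  Akron–Utica: 40 × $8 = $320
  Akron–Yuma: 5 × $9 = $45
Total = 10 + 60 + 320 + 45 = $435.
(Supply check: Waco ships 10; Joplin ships 60; Akron ships 45.)

435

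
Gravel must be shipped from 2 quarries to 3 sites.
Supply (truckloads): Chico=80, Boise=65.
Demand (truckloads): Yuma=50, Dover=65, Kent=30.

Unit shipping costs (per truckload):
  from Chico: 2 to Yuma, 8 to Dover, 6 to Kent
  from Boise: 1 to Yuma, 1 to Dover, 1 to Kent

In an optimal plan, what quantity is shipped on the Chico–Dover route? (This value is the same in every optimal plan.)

Optimal shipments:
  Chico–Yuma: 50 truckloads
  Chico–Kent: 30 truckloads
  Boise–Dover: 65 truckloads
Total cost = 345.
The route Chico→Dover is not used.

0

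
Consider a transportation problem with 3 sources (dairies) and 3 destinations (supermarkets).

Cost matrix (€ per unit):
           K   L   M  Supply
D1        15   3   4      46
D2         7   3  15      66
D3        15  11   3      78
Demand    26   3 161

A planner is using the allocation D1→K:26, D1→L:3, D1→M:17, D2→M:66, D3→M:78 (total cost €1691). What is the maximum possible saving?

527

Current plan cost = 26·15 + 3·3 + 17·4 + 66·15 + 78·3 = €1691.
Optimal plan:
  D1 to M: 46 × €4 = €184
  D2 to K: 26 × €7 = €182
  D2 to L: 3 × €3 = €9
  D2 to M: 37 × €15 = €555
  D3 to M: 78 × €3 = €234
Optimal cost = €1164.
Saving = 1691 − 1164 = €527.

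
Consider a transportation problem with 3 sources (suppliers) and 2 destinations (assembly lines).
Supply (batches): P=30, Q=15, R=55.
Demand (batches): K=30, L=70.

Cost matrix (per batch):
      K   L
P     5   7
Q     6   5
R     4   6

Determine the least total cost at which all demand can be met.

One minimum-cost allocation:
  P–L: 30 batches
  Q–L: 15 batches
  R–K: 30 batches
  R–L: 25 batches
Total cost = 555.
(Supply check: P ships 30; Q ships 15; R ships 55.)

555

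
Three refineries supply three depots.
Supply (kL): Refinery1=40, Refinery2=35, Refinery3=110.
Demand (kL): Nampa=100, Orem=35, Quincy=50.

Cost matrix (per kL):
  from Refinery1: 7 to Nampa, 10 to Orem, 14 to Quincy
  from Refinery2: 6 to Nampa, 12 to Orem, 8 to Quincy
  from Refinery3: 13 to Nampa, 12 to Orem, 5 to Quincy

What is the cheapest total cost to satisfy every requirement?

A cheapest plan:
  Refinery1->Nampa: 40 × 7 = 280
  Refinery2->Nampa: 35 × 6 = 210
  Refinery3->Nampa: 25 × 13 = 325
  Refinery3->Orem: 35 × 12 = 420
  Refinery3->Quincy: 50 × 5 = 250
Total = 280 + 210 + 325 + 420 + 250 = 1485.
(Supply check: Refinery1 ships 40; Refinery2 ships 35; Refinery3 ships 110.)

1485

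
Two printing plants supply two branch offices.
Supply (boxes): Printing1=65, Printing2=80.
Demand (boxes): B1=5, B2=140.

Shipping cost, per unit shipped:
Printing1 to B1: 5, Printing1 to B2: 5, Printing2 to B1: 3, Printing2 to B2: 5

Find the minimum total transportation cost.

Optimal allocation:
  Printing1→B2: 65 × 5 = 325
  Printing2→B1: 5 × 3 = 15
  Printing2→B2: 75 × 5 = 375
Total = 325 + 15 + 375 = 715.
(Supply check: Printing1 ships 65; Printing2 ships 80.)

715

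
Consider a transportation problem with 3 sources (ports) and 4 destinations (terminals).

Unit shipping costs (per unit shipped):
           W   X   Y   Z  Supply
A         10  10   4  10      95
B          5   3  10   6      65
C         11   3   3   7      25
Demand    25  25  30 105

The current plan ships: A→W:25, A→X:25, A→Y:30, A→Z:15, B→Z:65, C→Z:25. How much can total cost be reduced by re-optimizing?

Current plan cost = 25·10 + 25·10 + 30·4 + 15·10 + 65·6 + 25·7 = 1335.
Optimal plan:
  A to Y: 30 × 4 = 120
  A to Z: 65 × 10 = 650
  B to W: 25 × 5 = 125
  B to Z: 40 × 6 = 240
  C to X: 25 × 3 = 75
Optimal cost = 1210.
Saving = 1335 − 1210 = 125.

125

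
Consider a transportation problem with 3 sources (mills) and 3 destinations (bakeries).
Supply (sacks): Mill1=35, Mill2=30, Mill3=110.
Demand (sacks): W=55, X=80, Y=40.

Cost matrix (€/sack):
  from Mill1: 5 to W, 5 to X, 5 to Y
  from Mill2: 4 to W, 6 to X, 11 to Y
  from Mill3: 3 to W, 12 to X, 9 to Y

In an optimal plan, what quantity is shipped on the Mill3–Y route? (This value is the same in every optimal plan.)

40

The minimum-cost plan:
  Mill1–X: 35 sacks
  Mill2–X: 30 sacks
  Mill3–W: 55 sacks
  Mill3–X: 15 sacks
  Mill3–Y: 40 sacks
Total cost = €1060.
So Mill3→Y carries 40 sacks.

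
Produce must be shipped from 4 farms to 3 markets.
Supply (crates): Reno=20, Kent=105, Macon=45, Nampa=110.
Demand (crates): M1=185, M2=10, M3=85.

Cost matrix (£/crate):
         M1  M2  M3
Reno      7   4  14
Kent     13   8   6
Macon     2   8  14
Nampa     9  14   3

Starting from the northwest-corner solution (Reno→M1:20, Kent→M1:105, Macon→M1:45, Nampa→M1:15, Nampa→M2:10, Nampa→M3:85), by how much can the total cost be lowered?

Current plan cost = 20·7 + 105·13 + 45·2 + 15·9 + 10·14 + 85·3 = £2125.
Optimal plan:
  Reno→M1: 20 × £7 = £140
  Kent→M1: 10 × £13 = £130
  Kent→M2: 10 × £8 = £80
  Kent→M3: 85 × £6 = £510
  Macon→M1: 45 × £2 = £90
  Nampa→M1: 110 × £9 = £990
Optimal cost = £1940.
Saving = 2125 − 1940 = £185.

185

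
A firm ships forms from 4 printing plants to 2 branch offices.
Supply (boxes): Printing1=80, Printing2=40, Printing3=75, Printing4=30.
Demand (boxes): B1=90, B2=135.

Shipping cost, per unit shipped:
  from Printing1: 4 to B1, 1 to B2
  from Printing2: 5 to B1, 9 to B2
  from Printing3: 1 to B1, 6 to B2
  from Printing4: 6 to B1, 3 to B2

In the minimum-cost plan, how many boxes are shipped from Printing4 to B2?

The minimum-cost plan:
  Printing1->B2: 80 × 1 = 80
  Printing2->B1: 15 × 5 = 75
  Printing2->B2: 25 × 9 = 225
  Printing3->B1: 75 × 1 = 75
  Printing4->B2: 30 × 3 = 90
Total cost = 545.
So Printing4→B2 carries 30 boxes.

30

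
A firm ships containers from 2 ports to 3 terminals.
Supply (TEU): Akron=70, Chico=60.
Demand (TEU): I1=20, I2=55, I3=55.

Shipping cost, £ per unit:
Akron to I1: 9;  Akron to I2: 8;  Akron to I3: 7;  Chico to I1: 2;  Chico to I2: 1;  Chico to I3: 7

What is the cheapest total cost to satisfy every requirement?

585

Optimal allocation:
  Akron to I1: 15 × £9 = £135
  Akron to I3: 55 × £7 = £385
  Chico to I1: 5 × £2 = £10
  Chico to I2: 55 × £1 = £55
Total = 135 + 385 + 10 + 55 = £585.
(Supply check: Akron ships 70; Chico ships 60.)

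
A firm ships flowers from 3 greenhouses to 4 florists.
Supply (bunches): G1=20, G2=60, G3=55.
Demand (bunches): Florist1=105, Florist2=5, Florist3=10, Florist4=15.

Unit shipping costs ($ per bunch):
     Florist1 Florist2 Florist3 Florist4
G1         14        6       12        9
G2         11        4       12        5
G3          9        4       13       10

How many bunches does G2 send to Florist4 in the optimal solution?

15

The minimum-cost plan:
  G1–Florist1: 5 bunches
  G1–Florist2: 5 bunches
  G1–Florist3: 10 bunches
  G2–Florist1: 45 bunches
  G2–Florist4: 15 bunches
  G3–Florist1: 55 bunches
Total cost = $1285.
So G2→Florist4 carries 15 bunches.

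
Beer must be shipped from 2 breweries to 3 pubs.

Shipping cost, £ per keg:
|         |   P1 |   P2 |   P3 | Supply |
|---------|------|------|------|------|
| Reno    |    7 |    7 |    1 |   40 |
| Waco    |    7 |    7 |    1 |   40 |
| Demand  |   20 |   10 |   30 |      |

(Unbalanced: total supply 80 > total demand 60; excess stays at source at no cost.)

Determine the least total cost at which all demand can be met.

240

An optimal shipping plan:
  Reno->P1: 20 kegs
  Reno->P2: 10 kegs
  Reno->P3: 10 kegs
  Waco->P3: 20 kegs
Total cost = £240.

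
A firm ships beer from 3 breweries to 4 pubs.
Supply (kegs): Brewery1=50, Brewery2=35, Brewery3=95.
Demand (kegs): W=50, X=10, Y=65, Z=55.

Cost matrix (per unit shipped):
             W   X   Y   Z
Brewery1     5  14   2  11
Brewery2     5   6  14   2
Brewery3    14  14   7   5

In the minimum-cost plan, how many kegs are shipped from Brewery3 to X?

Optimal shipments:
  Brewery1 to W: 25 × 5 = 125
  Brewery1 to Y: 25 × 2 = 50
  Brewery2 to W: 25 × 5 = 125
  Brewery2 to X: 10 × 6 = 60
  Brewery3 to Y: 40 × 7 = 280
  Brewery3 to Z: 55 × 5 = 275
Total cost = 915.
The route Brewery3→X is not used.

0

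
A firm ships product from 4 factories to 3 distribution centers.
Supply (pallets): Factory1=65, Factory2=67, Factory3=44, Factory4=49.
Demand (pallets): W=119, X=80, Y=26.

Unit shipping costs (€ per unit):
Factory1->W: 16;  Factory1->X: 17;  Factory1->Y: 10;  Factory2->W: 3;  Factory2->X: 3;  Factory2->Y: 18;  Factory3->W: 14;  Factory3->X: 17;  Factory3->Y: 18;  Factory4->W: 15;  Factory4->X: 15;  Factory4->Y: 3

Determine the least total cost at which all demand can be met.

2280

A cheapest plan:
  Factory1→W: 65 × €16 = €1040
  Factory2→W: 10 × €3 = €30
  Factory2→X: 57 × €3 = €171
  Factory3→W: 44 × €14 = €616
  Factory4→X: 23 × €15 = €345
  Factory4→Y: 26 × €3 = €78
Total = 1040 + 30 + 171 + 616 + 345 + 78 = €2280.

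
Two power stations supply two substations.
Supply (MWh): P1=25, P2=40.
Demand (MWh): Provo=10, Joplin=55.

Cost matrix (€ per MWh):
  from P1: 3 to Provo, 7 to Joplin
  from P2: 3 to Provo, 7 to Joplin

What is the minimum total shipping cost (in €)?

415

A cheapest plan:
  P1–Joplin: 25 × €7 = €175
  P2–Provo: 10 × €3 = €30
  P2–Joplin: 30 × €7 = €210
Total = 175 + 30 + 210 = €415.
(Supply check: P1 ships 25; P2 ships 40.)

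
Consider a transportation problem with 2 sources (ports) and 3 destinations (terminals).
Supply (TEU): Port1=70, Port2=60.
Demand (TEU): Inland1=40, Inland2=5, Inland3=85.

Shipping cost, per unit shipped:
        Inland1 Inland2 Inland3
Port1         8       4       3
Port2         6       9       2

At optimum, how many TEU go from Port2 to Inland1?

40

Optimal shipments:
  Port1→Inland2: 5 × 4 = 20
  Port1→Inland3: 65 × 3 = 195
  Port2→Inland1: 40 × 6 = 240
  Port2→Inland3: 20 × 2 = 40
Total cost = 495.
So Port2→Inland1 carries 40 TEU.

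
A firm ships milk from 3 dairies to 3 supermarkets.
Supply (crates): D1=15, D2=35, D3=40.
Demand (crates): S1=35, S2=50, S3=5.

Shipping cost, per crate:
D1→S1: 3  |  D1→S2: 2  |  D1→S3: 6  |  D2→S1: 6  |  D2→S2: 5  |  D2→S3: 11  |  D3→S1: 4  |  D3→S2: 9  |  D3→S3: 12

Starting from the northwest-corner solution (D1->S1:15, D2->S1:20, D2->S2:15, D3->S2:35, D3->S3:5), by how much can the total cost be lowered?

210

Current plan cost = 15·3 + 20·6 + 15·5 + 35·9 + 5·12 = 615.
Optimal plan:
  D1→S2: 15 × 2 = 30
  D2→S2: 35 × 5 = 175
  D3→S1: 35 × 4 = 140
  D3→S3: 5 × 12 = 60
Optimal cost = 405.
Saving = 615 − 405 = 210.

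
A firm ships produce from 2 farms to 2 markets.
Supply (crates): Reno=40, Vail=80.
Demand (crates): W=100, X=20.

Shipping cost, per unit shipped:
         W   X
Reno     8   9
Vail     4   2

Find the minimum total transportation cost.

600

Optimal allocation:
  Reno to W: 40 × 8 = 320
  Vail to W: 60 × 4 = 240
  Vail to X: 20 × 2 = 40
Total = 320 + 240 + 40 = 600.
(Supply check: Reno ships 40; Vail ships 80.)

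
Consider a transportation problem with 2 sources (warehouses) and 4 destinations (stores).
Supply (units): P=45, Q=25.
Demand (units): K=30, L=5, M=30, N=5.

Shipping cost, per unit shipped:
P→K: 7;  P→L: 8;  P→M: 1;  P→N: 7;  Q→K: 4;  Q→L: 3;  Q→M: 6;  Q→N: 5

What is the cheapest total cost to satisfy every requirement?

230

One minimum-cost allocation:
  P–K: 10 units
  P–M: 30 units
  P–N: 5 units
  Q–K: 20 units
  Q–L: 5 units
Total cost = 230.
(Supply check: P ships 45; Q ships 25.)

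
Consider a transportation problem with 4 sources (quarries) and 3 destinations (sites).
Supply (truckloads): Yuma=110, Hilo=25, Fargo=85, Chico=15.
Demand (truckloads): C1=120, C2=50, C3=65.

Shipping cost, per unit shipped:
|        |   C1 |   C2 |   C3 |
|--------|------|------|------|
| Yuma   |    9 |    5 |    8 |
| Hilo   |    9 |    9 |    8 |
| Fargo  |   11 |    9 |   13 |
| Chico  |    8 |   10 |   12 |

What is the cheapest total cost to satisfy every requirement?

One minimum-cost allocation:
  Yuma->C2: 50 × 5 = 250
  Yuma->C3: 60 × 8 = 480
  Hilo->C1: 20 × 9 = 180
  Hilo->C3: 5 × 8 = 40
  Fargo->C1: 85 × 11 = 935
  Chico->C1: 15 × 8 = 120
Total = 250 + 480 + 180 + 40 + 935 + 120 = 2005.

2005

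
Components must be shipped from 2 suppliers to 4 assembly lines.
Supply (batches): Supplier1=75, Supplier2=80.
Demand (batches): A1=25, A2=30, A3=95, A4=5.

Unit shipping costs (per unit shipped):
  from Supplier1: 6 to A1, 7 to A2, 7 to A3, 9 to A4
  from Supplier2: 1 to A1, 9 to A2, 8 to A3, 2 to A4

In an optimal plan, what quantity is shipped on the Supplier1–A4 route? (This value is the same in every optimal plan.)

The minimum-cost plan:
  Supplier1 to A2: 30 batches
  Supplier1 to A3: 45 batches
  Supplier2 to A1: 25 batches
  Supplier2 to A3: 50 batches
  Supplier2 to A4: 5 batches
Total cost = 960.
The route Supplier1→A4 is not used.

0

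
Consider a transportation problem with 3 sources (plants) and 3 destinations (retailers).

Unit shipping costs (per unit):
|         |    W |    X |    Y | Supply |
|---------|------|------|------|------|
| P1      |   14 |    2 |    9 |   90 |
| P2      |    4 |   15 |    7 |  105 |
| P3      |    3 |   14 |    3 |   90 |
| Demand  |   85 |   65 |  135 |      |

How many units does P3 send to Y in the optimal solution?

Optimal shipments:
  P1–X: 65 × 2 = 130
  P1–Y: 25 × 9 = 225
  P2–W: 85 × 4 = 340
  P2–Y: 20 × 7 = 140
  P3–Y: 90 × 3 = 270
Total cost = 1105.
So P3→Y carries 90 units.

90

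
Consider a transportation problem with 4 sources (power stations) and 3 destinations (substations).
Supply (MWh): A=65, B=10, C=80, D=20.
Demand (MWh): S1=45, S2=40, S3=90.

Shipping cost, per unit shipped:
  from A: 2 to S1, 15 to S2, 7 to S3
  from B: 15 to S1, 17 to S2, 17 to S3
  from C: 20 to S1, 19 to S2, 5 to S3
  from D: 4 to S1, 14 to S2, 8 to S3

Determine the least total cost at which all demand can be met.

1160

Optimal allocation:
  A->S1: 45 × 2 = 90
  A->S2: 10 × 15 = 150
  A->S3: 10 × 7 = 70
  B->S2: 10 × 17 = 170
  C->S3: 80 × 5 = 400
  D->S2: 20 × 14 = 280
Total = 90 + 150 + 70 + 170 + 400 + 280 = 1160.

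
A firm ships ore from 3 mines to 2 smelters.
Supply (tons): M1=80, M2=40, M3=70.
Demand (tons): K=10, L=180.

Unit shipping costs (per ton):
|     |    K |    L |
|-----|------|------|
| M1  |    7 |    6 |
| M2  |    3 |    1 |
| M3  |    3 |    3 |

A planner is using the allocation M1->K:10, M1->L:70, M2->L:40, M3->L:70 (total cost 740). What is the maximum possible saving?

Current plan cost = 10·7 + 70·6 + 40·1 + 70·3 = 740.
Optimal plan:
  M1 to L: 80 × 6 = 480
  M2 to L: 40 × 1 = 40
  M3 to K: 10 × 3 = 30
  M3 to L: 60 × 3 = 180
Optimal cost = 730.
Saving = 740 − 730 = 10.

10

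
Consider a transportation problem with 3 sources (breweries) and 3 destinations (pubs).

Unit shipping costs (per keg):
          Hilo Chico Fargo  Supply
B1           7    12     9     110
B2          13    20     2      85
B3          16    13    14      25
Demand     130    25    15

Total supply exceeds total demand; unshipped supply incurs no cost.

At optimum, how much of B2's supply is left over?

Minimum-cost shipments:
  B1–Hilo: 110 × 7 = 770
  B2–Hilo: 20 × 13 = 260
  B2–Fargo: 15 × 2 = 30
  B3–Chico: 25 × 13 = 325
Total cost = 1385.
B2 ships 35 of its 85, leaving 50.

50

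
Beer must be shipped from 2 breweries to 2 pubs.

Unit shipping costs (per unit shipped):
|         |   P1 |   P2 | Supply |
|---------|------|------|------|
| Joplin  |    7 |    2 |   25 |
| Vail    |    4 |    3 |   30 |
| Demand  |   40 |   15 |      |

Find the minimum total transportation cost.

A cheapest plan:
  Joplin→P1: 10 × 7 = 70
  Joplin→P2: 15 × 2 = 30
  Vail→P1: 30 × 4 = 120
Total = 70 + 30 + 120 = 220.

220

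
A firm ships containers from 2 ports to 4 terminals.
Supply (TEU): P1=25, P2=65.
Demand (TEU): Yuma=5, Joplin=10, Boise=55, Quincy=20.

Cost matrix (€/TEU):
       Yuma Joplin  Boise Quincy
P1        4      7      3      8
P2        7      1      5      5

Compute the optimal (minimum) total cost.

365

Optimal allocation:
  P1→Yuma: 5 TEU
  P1→Boise: 20 TEU
  P2→Joplin: 10 TEU
  P2→Boise: 35 TEU
  P2→Quincy: 20 TEU
Total cost = €365.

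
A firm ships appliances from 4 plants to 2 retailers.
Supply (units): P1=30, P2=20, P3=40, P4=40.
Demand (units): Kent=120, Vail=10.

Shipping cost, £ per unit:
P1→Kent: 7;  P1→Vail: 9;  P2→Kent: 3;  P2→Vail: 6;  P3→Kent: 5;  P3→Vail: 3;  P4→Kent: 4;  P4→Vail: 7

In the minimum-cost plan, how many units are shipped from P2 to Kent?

Solving gives:
  P1 to Kent: 30 units
  P2 to Kent: 20 units
  P3 to Kent: 30 units
  P3 to Vail: 10 units
  P4 to Kent: 40 units
Total cost = £610.
So P2→Kent carries 20 units.

20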